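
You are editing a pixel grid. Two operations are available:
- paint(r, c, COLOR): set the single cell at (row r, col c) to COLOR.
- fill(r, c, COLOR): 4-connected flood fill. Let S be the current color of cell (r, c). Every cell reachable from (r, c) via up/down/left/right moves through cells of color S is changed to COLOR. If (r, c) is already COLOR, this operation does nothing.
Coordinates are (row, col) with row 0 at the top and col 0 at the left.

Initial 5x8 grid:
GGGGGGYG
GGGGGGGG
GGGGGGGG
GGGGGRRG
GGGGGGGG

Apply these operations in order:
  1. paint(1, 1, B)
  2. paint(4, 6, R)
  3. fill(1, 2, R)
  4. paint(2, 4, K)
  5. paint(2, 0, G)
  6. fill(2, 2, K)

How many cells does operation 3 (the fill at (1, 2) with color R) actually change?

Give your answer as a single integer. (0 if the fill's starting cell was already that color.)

After op 1 paint(1,1,B):
GGGGGGYG
GBGGGGGG
GGGGGGGG
GGGGGRRG
GGGGGGGG
After op 2 paint(4,6,R):
GGGGGGYG
GBGGGGGG
GGGGGGGG
GGGGGRRG
GGGGGGRG
After op 3 fill(1,2,R) [35 cells changed]:
RRRRRRYR
RBRRRRRR
RRRRRRRR
RRRRRRRR
RRRRRRRR

Answer: 35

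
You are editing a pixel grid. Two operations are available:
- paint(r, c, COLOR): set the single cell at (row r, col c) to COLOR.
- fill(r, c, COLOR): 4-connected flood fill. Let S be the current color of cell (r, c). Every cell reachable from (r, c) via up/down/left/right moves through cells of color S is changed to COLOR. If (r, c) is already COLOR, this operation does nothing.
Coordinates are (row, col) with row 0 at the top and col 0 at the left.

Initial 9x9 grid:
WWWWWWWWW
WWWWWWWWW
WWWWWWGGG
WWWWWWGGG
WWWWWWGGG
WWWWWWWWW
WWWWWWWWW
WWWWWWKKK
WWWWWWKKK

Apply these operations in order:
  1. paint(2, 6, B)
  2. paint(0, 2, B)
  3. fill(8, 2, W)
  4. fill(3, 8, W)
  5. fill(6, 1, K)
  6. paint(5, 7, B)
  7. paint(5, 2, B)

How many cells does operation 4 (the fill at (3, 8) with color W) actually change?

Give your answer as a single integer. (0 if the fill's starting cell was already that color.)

Answer: 8

Derivation:
After op 1 paint(2,6,B):
WWWWWWWWW
WWWWWWWWW
WWWWWWBGG
WWWWWWGGG
WWWWWWGGG
WWWWWWWWW
WWWWWWWWW
WWWWWWKKK
WWWWWWKKK
After op 2 paint(0,2,B):
WWBWWWWWW
WWWWWWWWW
WWWWWWBGG
WWWWWWGGG
WWWWWWGGG
WWWWWWWWW
WWWWWWWWW
WWWWWWKKK
WWWWWWKKK
After op 3 fill(8,2,W) [0 cells changed]:
WWBWWWWWW
WWWWWWWWW
WWWWWWBGG
WWWWWWGGG
WWWWWWGGG
WWWWWWWWW
WWWWWWWWW
WWWWWWKKK
WWWWWWKKK
After op 4 fill(3,8,W) [8 cells changed]:
WWBWWWWWW
WWWWWWWWW
WWWWWWBWW
WWWWWWWWW
WWWWWWWWW
WWWWWWWWW
WWWWWWWWW
WWWWWWKKK
WWWWWWKKK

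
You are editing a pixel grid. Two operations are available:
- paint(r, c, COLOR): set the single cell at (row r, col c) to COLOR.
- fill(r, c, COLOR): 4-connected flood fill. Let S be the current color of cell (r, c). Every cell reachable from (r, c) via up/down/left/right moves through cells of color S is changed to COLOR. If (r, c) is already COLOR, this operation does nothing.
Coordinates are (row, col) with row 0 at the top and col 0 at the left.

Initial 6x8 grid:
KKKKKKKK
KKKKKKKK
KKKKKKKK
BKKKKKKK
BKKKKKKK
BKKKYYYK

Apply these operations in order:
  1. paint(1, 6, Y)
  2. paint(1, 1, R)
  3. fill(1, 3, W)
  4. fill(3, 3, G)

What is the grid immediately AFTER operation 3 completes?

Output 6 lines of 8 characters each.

After op 1 paint(1,6,Y):
KKKKKKKK
KKKKKKYK
KKKKKKKK
BKKKKKKK
BKKKKKKK
BKKKYYYK
After op 2 paint(1,1,R):
KKKKKKKK
KRKKKKYK
KKKKKKKK
BKKKKKKK
BKKKKKKK
BKKKYYYK
After op 3 fill(1,3,W) [40 cells changed]:
WWWWWWWW
WRWWWWYW
WWWWWWWW
BWWWWWWW
BWWWWWWW
BWWWYYYW

Answer: WWWWWWWW
WRWWWWYW
WWWWWWWW
BWWWWWWW
BWWWWWWW
BWWWYYYW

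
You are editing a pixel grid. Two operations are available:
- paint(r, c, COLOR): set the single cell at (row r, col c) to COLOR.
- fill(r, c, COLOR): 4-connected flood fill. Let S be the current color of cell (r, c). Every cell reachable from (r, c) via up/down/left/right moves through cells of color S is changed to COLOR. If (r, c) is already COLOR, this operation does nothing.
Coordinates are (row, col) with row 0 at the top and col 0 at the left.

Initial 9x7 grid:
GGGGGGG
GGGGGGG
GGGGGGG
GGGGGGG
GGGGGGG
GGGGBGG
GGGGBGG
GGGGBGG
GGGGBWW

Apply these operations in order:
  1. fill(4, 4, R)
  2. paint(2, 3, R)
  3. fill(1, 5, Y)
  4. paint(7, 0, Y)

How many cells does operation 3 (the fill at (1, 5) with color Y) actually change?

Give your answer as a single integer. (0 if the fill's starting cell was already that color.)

After op 1 fill(4,4,R) [57 cells changed]:
RRRRRRR
RRRRRRR
RRRRRRR
RRRRRRR
RRRRRRR
RRRRBRR
RRRRBRR
RRRRBRR
RRRRBWW
After op 2 paint(2,3,R):
RRRRRRR
RRRRRRR
RRRRRRR
RRRRRRR
RRRRRRR
RRRRBRR
RRRRBRR
RRRRBRR
RRRRBWW
After op 3 fill(1,5,Y) [57 cells changed]:
YYYYYYY
YYYYYYY
YYYYYYY
YYYYYYY
YYYYYYY
YYYYBYY
YYYYBYY
YYYYBYY
YYYYBWW

Answer: 57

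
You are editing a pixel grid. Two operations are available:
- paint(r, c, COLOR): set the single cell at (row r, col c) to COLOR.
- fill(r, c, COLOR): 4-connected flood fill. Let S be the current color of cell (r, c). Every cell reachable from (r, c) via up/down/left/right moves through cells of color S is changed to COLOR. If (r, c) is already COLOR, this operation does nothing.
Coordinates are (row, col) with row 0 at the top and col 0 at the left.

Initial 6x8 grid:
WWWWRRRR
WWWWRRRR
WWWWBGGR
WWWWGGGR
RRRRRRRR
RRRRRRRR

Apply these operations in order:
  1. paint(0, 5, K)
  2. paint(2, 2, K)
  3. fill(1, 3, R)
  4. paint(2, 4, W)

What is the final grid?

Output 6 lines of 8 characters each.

After op 1 paint(0,5,K):
WWWWRKRR
WWWWRRRR
WWWWBGGR
WWWWGGGR
RRRRRRRR
RRRRRRRR
After op 2 paint(2,2,K):
WWWWRKRR
WWWWRRRR
WWKWBGGR
WWWWGGGR
RRRRRRRR
RRRRRRRR
After op 3 fill(1,3,R) [15 cells changed]:
RRRRRKRR
RRRRRRRR
RRKRBGGR
RRRRGGGR
RRRRRRRR
RRRRRRRR
After op 4 paint(2,4,W):
RRRRRKRR
RRRRRRRR
RRKRWGGR
RRRRGGGR
RRRRRRRR
RRRRRRRR

Answer: RRRRRKRR
RRRRRRRR
RRKRWGGR
RRRRGGGR
RRRRRRRR
RRRRRRRR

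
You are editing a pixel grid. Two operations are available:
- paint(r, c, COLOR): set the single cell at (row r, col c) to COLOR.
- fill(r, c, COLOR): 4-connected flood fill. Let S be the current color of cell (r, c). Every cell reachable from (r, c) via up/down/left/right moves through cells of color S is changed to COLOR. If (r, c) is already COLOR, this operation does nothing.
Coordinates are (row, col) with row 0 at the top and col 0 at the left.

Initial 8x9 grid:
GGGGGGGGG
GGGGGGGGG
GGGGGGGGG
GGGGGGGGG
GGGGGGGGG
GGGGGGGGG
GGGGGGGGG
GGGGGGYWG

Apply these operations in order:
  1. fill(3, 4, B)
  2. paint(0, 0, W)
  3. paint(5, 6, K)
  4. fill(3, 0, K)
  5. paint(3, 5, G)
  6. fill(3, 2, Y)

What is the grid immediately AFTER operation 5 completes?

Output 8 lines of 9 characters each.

After op 1 fill(3,4,B) [70 cells changed]:
BBBBBBBBB
BBBBBBBBB
BBBBBBBBB
BBBBBBBBB
BBBBBBBBB
BBBBBBBBB
BBBBBBBBB
BBBBBBYWB
After op 2 paint(0,0,W):
WBBBBBBBB
BBBBBBBBB
BBBBBBBBB
BBBBBBBBB
BBBBBBBBB
BBBBBBBBB
BBBBBBBBB
BBBBBBYWB
After op 3 paint(5,6,K):
WBBBBBBBB
BBBBBBBBB
BBBBBBBBB
BBBBBBBBB
BBBBBBBBB
BBBBBBKBB
BBBBBBBBB
BBBBBBYWB
After op 4 fill(3,0,K) [68 cells changed]:
WKKKKKKKK
KKKKKKKKK
KKKKKKKKK
KKKKKKKKK
KKKKKKKKK
KKKKKKKKK
KKKKKKKKK
KKKKKKYWK
After op 5 paint(3,5,G):
WKKKKKKKK
KKKKKKKKK
KKKKKKKKK
KKKKKGKKK
KKKKKKKKK
KKKKKKKKK
KKKKKKKKK
KKKKKKYWK

Answer: WKKKKKKKK
KKKKKKKKK
KKKKKKKKK
KKKKKGKKK
KKKKKKKKK
KKKKKKKKK
KKKKKKKKK
KKKKKKYWK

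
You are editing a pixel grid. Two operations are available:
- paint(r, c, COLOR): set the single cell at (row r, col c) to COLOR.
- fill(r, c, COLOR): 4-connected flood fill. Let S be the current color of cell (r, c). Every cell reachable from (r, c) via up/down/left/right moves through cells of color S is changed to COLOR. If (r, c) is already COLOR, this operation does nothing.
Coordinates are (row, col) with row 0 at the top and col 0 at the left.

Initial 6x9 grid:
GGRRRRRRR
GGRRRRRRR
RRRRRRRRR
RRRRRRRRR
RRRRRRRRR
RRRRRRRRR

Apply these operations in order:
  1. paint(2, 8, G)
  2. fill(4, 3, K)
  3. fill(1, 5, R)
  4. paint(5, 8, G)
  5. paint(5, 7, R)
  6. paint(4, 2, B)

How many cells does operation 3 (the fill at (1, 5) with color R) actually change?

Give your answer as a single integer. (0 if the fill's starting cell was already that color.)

After op 1 paint(2,8,G):
GGRRRRRRR
GGRRRRRRR
RRRRRRRRG
RRRRRRRRR
RRRRRRRRR
RRRRRRRRR
After op 2 fill(4,3,K) [49 cells changed]:
GGKKKKKKK
GGKKKKKKK
KKKKKKKKG
KKKKKKKKK
KKKKKKKKK
KKKKKKKKK
After op 3 fill(1,5,R) [49 cells changed]:
GGRRRRRRR
GGRRRRRRR
RRRRRRRRG
RRRRRRRRR
RRRRRRRRR
RRRRRRRRR

Answer: 49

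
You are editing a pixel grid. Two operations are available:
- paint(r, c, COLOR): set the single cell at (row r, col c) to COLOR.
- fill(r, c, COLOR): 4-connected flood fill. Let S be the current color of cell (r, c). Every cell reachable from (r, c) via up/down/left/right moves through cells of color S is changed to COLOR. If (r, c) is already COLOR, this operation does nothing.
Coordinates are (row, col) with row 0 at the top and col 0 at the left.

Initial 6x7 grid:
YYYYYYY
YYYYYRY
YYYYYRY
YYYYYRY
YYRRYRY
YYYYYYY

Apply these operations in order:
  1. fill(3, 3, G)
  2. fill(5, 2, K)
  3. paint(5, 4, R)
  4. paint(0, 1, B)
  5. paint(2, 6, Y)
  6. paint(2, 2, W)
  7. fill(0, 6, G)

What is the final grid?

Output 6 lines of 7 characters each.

After op 1 fill(3,3,G) [36 cells changed]:
GGGGGGG
GGGGGRG
GGGGGRG
GGGGGRG
GGRRGRG
GGGGGGG
After op 2 fill(5,2,K) [36 cells changed]:
KKKKKKK
KKKKKRK
KKKKKRK
KKKKKRK
KKRRKRK
KKKKKKK
After op 3 paint(5,4,R):
KKKKKKK
KKKKKRK
KKKKKRK
KKKKKRK
KKRRKRK
KKKKRKK
After op 4 paint(0,1,B):
KBKKKKK
KKKKKRK
KKKKKRK
KKKKKRK
KKRRKRK
KKKKRKK
After op 5 paint(2,6,Y):
KBKKKKK
KKKKKRK
KKKKKRY
KKKKKRK
KKRRKRK
KKKKRKK
After op 6 paint(2,2,W):
KBKKKKK
KKKKKRK
KKWKKRY
KKKKKRK
KKRRKRK
KKKKRKK
After op 7 fill(0,6,G) [28 cells changed]:
GBGGGGG
GGGGGRG
GGWGGRY
GGGGGRK
GGRRGRK
GGGGRKK

Answer: GBGGGGG
GGGGGRG
GGWGGRY
GGGGGRK
GGRRGRK
GGGGRKK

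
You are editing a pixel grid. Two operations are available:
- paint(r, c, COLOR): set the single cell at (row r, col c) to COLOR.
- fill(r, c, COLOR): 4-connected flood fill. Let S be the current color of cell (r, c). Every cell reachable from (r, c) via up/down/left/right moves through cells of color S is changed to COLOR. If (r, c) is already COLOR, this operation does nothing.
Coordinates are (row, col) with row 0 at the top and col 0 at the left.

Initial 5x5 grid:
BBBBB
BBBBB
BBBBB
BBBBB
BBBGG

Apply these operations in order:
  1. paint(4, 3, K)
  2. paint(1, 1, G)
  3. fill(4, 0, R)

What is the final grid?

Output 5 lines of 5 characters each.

After op 1 paint(4,3,K):
BBBBB
BBBBB
BBBBB
BBBBB
BBBKG
After op 2 paint(1,1,G):
BBBBB
BGBBB
BBBBB
BBBBB
BBBKG
After op 3 fill(4,0,R) [22 cells changed]:
RRRRR
RGRRR
RRRRR
RRRRR
RRRKG

Answer: RRRRR
RGRRR
RRRRR
RRRRR
RRRKG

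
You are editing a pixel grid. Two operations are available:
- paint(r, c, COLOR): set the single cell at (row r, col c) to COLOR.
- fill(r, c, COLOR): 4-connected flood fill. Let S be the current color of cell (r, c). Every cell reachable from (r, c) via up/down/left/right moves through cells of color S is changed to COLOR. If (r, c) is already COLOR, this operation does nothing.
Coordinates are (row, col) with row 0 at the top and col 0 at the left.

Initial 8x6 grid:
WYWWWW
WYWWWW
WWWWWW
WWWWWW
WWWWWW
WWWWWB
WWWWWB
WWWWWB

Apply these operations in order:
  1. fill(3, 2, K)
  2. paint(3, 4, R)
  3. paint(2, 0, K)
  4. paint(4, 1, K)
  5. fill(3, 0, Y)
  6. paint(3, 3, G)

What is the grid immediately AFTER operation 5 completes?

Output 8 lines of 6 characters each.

After op 1 fill(3,2,K) [43 cells changed]:
KYKKKK
KYKKKK
KKKKKK
KKKKKK
KKKKKK
KKKKKB
KKKKKB
KKKKKB
After op 2 paint(3,4,R):
KYKKKK
KYKKKK
KKKKKK
KKKKRK
KKKKKK
KKKKKB
KKKKKB
KKKKKB
After op 3 paint(2,0,K):
KYKKKK
KYKKKK
KKKKKK
KKKKRK
KKKKKK
KKKKKB
KKKKKB
KKKKKB
After op 4 paint(4,1,K):
KYKKKK
KYKKKK
KKKKKK
KKKKRK
KKKKKK
KKKKKB
KKKKKB
KKKKKB
After op 5 fill(3,0,Y) [42 cells changed]:
YYYYYY
YYYYYY
YYYYYY
YYYYRY
YYYYYY
YYYYYB
YYYYYB
YYYYYB

Answer: YYYYYY
YYYYYY
YYYYYY
YYYYRY
YYYYYY
YYYYYB
YYYYYB
YYYYYB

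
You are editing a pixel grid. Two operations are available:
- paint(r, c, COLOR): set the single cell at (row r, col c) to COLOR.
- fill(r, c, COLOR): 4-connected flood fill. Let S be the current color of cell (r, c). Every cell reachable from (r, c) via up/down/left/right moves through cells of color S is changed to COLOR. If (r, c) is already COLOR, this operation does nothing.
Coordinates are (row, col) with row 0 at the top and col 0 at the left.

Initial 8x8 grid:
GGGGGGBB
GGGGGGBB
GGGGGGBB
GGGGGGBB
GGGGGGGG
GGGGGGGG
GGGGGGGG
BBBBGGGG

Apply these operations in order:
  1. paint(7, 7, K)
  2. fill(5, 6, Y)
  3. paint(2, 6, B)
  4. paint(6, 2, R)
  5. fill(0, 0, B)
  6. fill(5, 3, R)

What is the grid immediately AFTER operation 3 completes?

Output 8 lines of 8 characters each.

After op 1 paint(7,7,K):
GGGGGGBB
GGGGGGBB
GGGGGGBB
GGGGGGBB
GGGGGGGG
GGGGGGGG
GGGGGGGG
BBBBGGGK
After op 2 fill(5,6,Y) [51 cells changed]:
YYYYYYBB
YYYYYYBB
YYYYYYBB
YYYYYYBB
YYYYYYYY
YYYYYYYY
YYYYYYYY
BBBBYYYK
After op 3 paint(2,6,B):
YYYYYYBB
YYYYYYBB
YYYYYYBB
YYYYYYBB
YYYYYYYY
YYYYYYYY
YYYYYYYY
BBBBYYYK

Answer: YYYYYYBB
YYYYYYBB
YYYYYYBB
YYYYYYBB
YYYYYYYY
YYYYYYYY
YYYYYYYY
BBBBYYYK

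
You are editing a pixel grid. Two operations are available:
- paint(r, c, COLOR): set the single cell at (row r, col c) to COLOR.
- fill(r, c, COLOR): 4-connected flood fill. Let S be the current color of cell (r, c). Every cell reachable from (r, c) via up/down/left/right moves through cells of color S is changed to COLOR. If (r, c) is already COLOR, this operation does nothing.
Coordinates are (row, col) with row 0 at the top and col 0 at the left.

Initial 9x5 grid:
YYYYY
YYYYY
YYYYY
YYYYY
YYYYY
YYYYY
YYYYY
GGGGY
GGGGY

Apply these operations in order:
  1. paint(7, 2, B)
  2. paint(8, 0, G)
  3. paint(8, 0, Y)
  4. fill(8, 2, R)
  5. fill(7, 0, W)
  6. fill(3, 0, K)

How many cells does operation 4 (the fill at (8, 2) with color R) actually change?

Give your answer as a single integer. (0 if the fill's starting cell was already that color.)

Answer: 6

Derivation:
After op 1 paint(7,2,B):
YYYYY
YYYYY
YYYYY
YYYYY
YYYYY
YYYYY
YYYYY
GGBGY
GGGGY
After op 2 paint(8,0,G):
YYYYY
YYYYY
YYYYY
YYYYY
YYYYY
YYYYY
YYYYY
GGBGY
GGGGY
After op 3 paint(8,0,Y):
YYYYY
YYYYY
YYYYY
YYYYY
YYYYY
YYYYY
YYYYY
GGBGY
YGGGY
After op 4 fill(8,2,R) [6 cells changed]:
YYYYY
YYYYY
YYYYY
YYYYY
YYYYY
YYYYY
YYYYY
RRBRY
YRRRY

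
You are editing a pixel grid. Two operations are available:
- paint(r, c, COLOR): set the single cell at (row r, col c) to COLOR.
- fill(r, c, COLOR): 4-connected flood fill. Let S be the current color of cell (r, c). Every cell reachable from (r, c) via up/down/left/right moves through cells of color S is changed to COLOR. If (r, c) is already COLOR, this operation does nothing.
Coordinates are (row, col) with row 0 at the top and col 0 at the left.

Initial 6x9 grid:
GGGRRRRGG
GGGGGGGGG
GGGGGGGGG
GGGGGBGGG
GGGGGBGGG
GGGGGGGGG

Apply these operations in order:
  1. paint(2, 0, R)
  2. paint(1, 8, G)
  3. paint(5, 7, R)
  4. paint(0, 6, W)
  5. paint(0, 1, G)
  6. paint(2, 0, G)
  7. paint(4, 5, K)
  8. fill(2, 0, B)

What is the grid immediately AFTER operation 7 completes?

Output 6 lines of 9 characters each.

Answer: GGGRRRWGG
GGGGGGGGG
GGGGGGGGG
GGGGGBGGG
GGGGGKGGG
GGGGGGGRG

Derivation:
After op 1 paint(2,0,R):
GGGRRRRGG
GGGGGGGGG
RGGGGGGGG
GGGGGBGGG
GGGGGBGGG
GGGGGGGGG
After op 2 paint(1,8,G):
GGGRRRRGG
GGGGGGGGG
RGGGGGGGG
GGGGGBGGG
GGGGGBGGG
GGGGGGGGG
After op 3 paint(5,7,R):
GGGRRRRGG
GGGGGGGGG
RGGGGGGGG
GGGGGBGGG
GGGGGBGGG
GGGGGGGRG
After op 4 paint(0,6,W):
GGGRRRWGG
GGGGGGGGG
RGGGGGGGG
GGGGGBGGG
GGGGGBGGG
GGGGGGGRG
After op 5 paint(0,1,G):
GGGRRRWGG
GGGGGGGGG
RGGGGGGGG
GGGGGBGGG
GGGGGBGGG
GGGGGGGRG
After op 6 paint(2,0,G):
GGGRRRWGG
GGGGGGGGG
GGGGGGGGG
GGGGGBGGG
GGGGGBGGG
GGGGGGGRG
After op 7 paint(4,5,K):
GGGRRRWGG
GGGGGGGGG
GGGGGGGGG
GGGGGBGGG
GGGGGKGGG
GGGGGGGRG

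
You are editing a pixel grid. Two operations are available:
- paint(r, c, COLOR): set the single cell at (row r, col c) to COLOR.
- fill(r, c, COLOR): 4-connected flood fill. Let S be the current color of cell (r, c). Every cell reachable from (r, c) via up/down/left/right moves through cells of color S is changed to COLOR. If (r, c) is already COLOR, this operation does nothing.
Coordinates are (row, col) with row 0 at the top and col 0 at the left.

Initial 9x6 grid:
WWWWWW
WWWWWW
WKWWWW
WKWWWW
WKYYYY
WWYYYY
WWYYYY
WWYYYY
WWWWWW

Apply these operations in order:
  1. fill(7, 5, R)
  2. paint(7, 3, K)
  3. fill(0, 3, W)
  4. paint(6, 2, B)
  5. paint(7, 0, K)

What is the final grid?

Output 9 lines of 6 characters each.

After op 1 fill(7,5,R) [16 cells changed]:
WWWWWW
WWWWWW
WKWWWW
WKWWWW
WKRRRR
WWRRRR
WWRRRR
WWRRRR
WWWWWW
After op 2 paint(7,3,K):
WWWWWW
WWWWWW
WKWWWW
WKWWWW
WKRRRR
WWRRRR
WWRRRR
WWRKRR
WWWWWW
After op 3 fill(0,3,W) [0 cells changed]:
WWWWWW
WWWWWW
WKWWWW
WKWWWW
WKRRRR
WWRRRR
WWRRRR
WWRKRR
WWWWWW
After op 4 paint(6,2,B):
WWWWWW
WWWWWW
WKWWWW
WKWWWW
WKRRRR
WWRRRR
WWBRRR
WWRKRR
WWWWWW
After op 5 paint(7,0,K):
WWWWWW
WWWWWW
WKWWWW
WKWWWW
WKRRRR
WWRRRR
WWBRRR
KWRKRR
WWWWWW

Answer: WWWWWW
WWWWWW
WKWWWW
WKWWWW
WKRRRR
WWRRRR
WWBRRR
KWRKRR
WWWWWW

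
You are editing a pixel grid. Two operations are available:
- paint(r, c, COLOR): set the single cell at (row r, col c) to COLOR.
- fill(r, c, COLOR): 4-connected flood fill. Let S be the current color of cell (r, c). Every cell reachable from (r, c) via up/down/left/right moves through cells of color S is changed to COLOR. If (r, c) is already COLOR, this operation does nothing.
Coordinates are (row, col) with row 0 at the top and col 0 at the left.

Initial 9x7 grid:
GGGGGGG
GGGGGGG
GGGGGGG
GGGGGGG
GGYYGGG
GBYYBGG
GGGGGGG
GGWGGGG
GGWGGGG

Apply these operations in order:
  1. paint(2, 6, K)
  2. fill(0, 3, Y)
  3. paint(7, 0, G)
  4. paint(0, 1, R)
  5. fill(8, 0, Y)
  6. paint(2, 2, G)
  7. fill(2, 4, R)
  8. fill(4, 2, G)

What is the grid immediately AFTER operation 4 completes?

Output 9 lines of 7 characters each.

Answer: YRYYYYY
YYYYYYY
YYYYYYK
YYYYYYY
YYYYYYY
YBYYBYY
YYYYYYY
GYWYYYY
YYWYYYY

Derivation:
After op 1 paint(2,6,K):
GGGGGGG
GGGGGGG
GGGGGGK
GGGGGGG
GGYYGGG
GBYYBGG
GGGGGGG
GGWGGGG
GGWGGGG
After op 2 fill(0,3,Y) [54 cells changed]:
YYYYYYY
YYYYYYY
YYYYYYK
YYYYYYY
YYYYYYY
YBYYBYY
YYYYYYY
YYWYYYY
YYWYYYY
After op 3 paint(7,0,G):
YYYYYYY
YYYYYYY
YYYYYYK
YYYYYYY
YYYYYYY
YBYYBYY
YYYYYYY
GYWYYYY
YYWYYYY
After op 4 paint(0,1,R):
YRYYYYY
YYYYYYY
YYYYYYK
YYYYYYY
YYYYYYY
YBYYBYY
YYYYYYY
GYWYYYY
YYWYYYY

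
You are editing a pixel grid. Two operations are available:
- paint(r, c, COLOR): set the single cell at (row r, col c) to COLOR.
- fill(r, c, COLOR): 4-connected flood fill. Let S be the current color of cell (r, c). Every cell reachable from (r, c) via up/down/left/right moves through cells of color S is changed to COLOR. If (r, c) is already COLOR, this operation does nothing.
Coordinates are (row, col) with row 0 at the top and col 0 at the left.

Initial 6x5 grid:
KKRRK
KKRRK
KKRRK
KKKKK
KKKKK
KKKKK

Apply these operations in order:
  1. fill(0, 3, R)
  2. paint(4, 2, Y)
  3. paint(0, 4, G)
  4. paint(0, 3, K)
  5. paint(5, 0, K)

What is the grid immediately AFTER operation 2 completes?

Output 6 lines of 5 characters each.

Answer: KKRRK
KKRRK
KKRRK
KKKKK
KKYKK
KKKKK

Derivation:
After op 1 fill(0,3,R) [0 cells changed]:
KKRRK
KKRRK
KKRRK
KKKKK
KKKKK
KKKKK
After op 2 paint(4,2,Y):
KKRRK
KKRRK
KKRRK
KKKKK
KKYKK
KKKKK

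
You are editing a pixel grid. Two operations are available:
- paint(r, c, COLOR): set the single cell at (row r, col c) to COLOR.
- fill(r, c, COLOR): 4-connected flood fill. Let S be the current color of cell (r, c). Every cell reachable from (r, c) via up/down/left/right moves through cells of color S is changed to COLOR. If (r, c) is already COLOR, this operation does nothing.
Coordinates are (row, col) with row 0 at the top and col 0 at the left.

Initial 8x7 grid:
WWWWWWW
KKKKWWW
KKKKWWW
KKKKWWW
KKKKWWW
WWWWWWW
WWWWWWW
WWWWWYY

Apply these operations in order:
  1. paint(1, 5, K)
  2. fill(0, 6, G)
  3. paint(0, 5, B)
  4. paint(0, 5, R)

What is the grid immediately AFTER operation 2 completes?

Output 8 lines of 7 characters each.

After op 1 paint(1,5,K):
WWWWWWW
KKKKWKW
KKKKWWW
KKKKWWW
KKKKWWW
WWWWWWW
WWWWWWW
WWWWWYY
After op 2 fill(0,6,G) [37 cells changed]:
GGGGGGG
KKKKGKG
KKKKGGG
KKKKGGG
KKKKGGG
GGGGGGG
GGGGGGG
GGGGGYY

Answer: GGGGGGG
KKKKGKG
KKKKGGG
KKKKGGG
KKKKGGG
GGGGGGG
GGGGGGG
GGGGGYY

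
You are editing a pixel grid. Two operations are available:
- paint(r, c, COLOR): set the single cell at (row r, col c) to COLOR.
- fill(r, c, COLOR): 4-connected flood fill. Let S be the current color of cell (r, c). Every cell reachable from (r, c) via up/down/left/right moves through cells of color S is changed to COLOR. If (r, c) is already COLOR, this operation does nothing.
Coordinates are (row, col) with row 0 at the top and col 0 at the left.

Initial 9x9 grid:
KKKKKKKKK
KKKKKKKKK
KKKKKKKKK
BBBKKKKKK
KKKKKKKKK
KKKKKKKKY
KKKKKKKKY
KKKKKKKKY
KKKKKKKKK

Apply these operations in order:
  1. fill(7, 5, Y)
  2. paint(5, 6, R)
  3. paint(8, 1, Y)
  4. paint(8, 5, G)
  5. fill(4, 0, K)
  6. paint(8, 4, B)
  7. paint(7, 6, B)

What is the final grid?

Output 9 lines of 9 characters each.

After op 1 fill(7,5,Y) [75 cells changed]:
YYYYYYYYY
YYYYYYYYY
YYYYYYYYY
BBBYYYYYY
YYYYYYYYY
YYYYYYYYY
YYYYYYYYY
YYYYYYYYY
YYYYYYYYY
After op 2 paint(5,6,R):
YYYYYYYYY
YYYYYYYYY
YYYYYYYYY
BBBYYYYYY
YYYYYYYYY
YYYYYYRYY
YYYYYYYYY
YYYYYYYYY
YYYYYYYYY
After op 3 paint(8,1,Y):
YYYYYYYYY
YYYYYYYYY
YYYYYYYYY
BBBYYYYYY
YYYYYYYYY
YYYYYYRYY
YYYYYYYYY
YYYYYYYYY
YYYYYYYYY
After op 4 paint(8,5,G):
YYYYYYYYY
YYYYYYYYY
YYYYYYYYY
BBBYYYYYY
YYYYYYYYY
YYYYYYRYY
YYYYYYYYY
YYYYYYYYY
YYYYYGYYY
After op 5 fill(4,0,K) [76 cells changed]:
KKKKKKKKK
KKKKKKKKK
KKKKKKKKK
BBBKKKKKK
KKKKKKKKK
KKKKKKRKK
KKKKKKKKK
KKKKKKKKK
KKKKKGKKK
After op 6 paint(8,4,B):
KKKKKKKKK
KKKKKKKKK
KKKKKKKKK
BBBKKKKKK
KKKKKKKKK
KKKKKKRKK
KKKKKKKKK
KKKKKKKKK
KKKKBGKKK
After op 7 paint(7,6,B):
KKKKKKKKK
KKKKKKKKK
KKKKKKKKK
BBBKKKKKK
KKKKKKKKK
KKKKKKRKK
KKKKKKKKK
KKKKKKBKK
KKKKBGKKK

Answer: KKKKKKKKK
KKKKKKKKK
KKKKKKKKK
BBBKKKKKK
KKKKKKKKK
KKKKKKRKK
KKKKKKKKK
KKKKKKBKK
KKKKBGKKK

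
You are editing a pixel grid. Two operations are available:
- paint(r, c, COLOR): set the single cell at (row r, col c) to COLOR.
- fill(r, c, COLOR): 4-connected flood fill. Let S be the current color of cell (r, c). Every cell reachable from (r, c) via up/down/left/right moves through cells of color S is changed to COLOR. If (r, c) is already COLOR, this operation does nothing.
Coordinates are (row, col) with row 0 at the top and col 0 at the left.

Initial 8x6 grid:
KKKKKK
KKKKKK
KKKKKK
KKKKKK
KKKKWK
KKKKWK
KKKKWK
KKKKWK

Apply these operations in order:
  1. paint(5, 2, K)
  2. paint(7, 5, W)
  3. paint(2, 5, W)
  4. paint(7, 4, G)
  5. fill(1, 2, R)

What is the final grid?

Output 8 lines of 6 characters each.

Answer: RRRRRR
RRRRRR
RRRRRW
RRRRRR
RRRRWR
RRRRWR
RRRRWR
RRRRGW

Derivation:
After op 1 paint(5,2,K):
KKKKKK
KKKKKK
KKKKKK
KKKKKK
KKKKWK
KKKKWK
KKKKWK
KKKKWK
After op 2 paint(7,5,W):
KKKKKK
KKKKKK
KKKKKK
KKKKKK
KKKKWK
KKKKWK
KKKKWK
KKKKWW
After op 3 paint(2,5,W):
KKKKKK
KKKKKK
KKKKKW
KKKKKK
KKKKWK
KKKKWK
KKKKWK
KKKKWW
After op 4 paint(7,4,G):
KKKKKK
KKKKKK
KKKKKW
KKKKKK
KKKKWK
KKKKWK
KKKKWK
KKKKGW
After op 5 fill(1,2,R) [42 cells changed]:
RRRRRR
RRRRRR
RRRRRW
RRRRRR
RRRRWR
RRRRWR
RRRRWR
RRRRGW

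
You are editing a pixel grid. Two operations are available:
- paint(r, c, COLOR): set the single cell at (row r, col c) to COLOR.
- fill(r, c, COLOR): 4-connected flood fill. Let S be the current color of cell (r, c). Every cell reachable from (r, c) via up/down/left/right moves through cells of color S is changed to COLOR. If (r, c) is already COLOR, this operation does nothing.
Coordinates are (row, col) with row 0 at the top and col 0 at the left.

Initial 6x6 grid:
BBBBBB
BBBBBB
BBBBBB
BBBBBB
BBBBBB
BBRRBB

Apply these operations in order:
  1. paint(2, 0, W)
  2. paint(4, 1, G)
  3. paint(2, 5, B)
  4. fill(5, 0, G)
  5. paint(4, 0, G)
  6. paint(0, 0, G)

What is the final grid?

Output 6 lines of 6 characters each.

Answer: GGGGGG
GGGGGG
WGGGGG
GGGGGG
GGGGGG
GGRRGG

Derivation:
After op 1 paint(2,0,W):
BBBBBB
BBBBBB
WBBBBB
BBBBBB
BBBBBB
BBRRBB
After op 2 paint(4,1,G):
BBBBBB
BBBBBB
WBBBBB
BBBBBB
BGBBBB
BBRRBB
After op 3 paint(2,5,B):
BBBBBB
BBBBBB
WBBBBB
BBBBBB
BGBBBB
BBRRBB
After op 4 fill(5,0,G) [32 cells changed]:
GGGGGG
GGGGGG
WGGGGG
GGGGGG
GGGGGG
GGRRGG
After op 5 paint(4,0,G):
GGGGGG
GGGGGG
WGGGGG
GGGGGG
GGGGGG
GGRRGG
After op 6 paint(0,0,G):
GGGGGG
GGGGGG
WGGGGG
GGGGGG
GGGGGG
GGRRGG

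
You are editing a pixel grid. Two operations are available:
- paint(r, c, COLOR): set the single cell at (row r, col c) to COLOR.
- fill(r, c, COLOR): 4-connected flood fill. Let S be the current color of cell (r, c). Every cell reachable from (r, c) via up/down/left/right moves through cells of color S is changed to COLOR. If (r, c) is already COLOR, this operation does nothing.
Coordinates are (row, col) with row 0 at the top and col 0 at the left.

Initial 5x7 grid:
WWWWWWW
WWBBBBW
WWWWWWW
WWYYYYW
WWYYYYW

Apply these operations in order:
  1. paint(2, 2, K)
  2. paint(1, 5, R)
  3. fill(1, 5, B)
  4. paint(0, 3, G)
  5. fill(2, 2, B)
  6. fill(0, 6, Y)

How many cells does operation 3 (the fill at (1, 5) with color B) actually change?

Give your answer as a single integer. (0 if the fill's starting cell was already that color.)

Answer: 1

Derivation:
After op 1 paint(2,2,K):
WWWWWWW
WWBBBBW
WWKWWWW
WWYYYYW
WWYYYYW
After op 2 paint(1,5,R):
WWWWWWW
WWBBBRW
WWKWWWW
WWYYYYW
WWYYYYW
After op 3 fill(1,5,B) [1 cells changed]:
WWWWWWW
WWBBBBW
WWKWWWW
WWYYYYW
WWYYYYW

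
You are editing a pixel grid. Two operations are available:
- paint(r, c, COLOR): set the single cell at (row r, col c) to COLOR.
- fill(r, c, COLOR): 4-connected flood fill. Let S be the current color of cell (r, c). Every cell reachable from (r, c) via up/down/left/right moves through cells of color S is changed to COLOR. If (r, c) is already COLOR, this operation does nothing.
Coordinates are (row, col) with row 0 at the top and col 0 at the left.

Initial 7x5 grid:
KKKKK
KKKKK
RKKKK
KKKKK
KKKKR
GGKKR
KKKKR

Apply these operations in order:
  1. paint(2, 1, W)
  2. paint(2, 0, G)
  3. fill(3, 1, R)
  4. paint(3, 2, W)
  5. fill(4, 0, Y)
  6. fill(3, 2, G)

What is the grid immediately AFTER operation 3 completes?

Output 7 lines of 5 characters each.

After op 1 paint(2,1,W):
KKKKK
KKKKK
RWKKK
KKKKK
KKKKR
GGKKR
KKKKR
After op 2 paint(2,0,G):
KKKKK
KKKKK
GWKKK
KKKKK
KKKKR
GGKKR
KKKKR
After op 3 fill(3,1,R) [28 cells changed]:
RRRRR
RRRRR
GWRRR
RRRRR
RRRRR
GGRRR
RRRRR

Answer: RRRRR
RRRRR
GWRRR
RRRRR
RRRRR
GGRRR
RRRRR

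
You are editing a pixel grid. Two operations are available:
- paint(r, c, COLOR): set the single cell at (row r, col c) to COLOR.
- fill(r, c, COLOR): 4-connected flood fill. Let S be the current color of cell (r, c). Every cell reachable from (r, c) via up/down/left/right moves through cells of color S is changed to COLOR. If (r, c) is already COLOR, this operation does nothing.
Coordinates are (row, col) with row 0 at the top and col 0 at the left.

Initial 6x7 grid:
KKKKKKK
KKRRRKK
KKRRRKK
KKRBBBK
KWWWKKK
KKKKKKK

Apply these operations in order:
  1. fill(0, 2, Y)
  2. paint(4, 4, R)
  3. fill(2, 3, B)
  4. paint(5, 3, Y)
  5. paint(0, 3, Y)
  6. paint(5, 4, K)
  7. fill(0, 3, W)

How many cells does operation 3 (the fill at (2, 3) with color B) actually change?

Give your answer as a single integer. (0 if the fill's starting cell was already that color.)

After op 1 fill(0,2,Y) [29 cells changed]:
YYYYYYY
YYRRRYY
YYRRRYY
YYRBBBY
YWWWYYY
YYYYYYY
After op 2 paint(4,4,R):
YYYYYYY
YYRRRYY
YYRRRYY
YYRBBBY
YWWWRYY
YYYYYYY
After op 3 fill(2,3,B) [7 cells changed]:
YYYYYYY
YYBBBYY
YYBBBYY
YYBBBBY
YWWWRYY
YYYYYYY

Answer: 7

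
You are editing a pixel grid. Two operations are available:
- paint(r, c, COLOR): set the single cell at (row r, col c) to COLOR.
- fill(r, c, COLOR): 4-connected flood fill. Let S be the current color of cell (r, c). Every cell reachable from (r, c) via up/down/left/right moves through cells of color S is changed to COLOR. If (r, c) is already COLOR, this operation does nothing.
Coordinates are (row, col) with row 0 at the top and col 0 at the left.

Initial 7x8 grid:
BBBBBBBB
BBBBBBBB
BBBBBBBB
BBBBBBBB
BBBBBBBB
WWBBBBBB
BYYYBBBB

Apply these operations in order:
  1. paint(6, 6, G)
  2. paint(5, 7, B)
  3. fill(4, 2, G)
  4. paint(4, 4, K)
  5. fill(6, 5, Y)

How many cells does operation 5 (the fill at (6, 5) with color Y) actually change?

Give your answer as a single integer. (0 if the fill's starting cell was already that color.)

Answer: 49

Derivation:
After op 1 paint(6,6,G):
BBBBBBBB
BBBBBBBB
BBBBBBBB
BBBBBBBB
BBBBBBBB
WWBBBBBB
BYYYBBGB
After op 2 paint(5,7,B):
BBBBBBBB
BBBBBBBB
BBBBBBBB
BBBBBBBB
BBBBBBBB
WWBBBBBB
BYYYBBGB
After op 3 fill(4,2,G) [49 cells changed]:
GGGGGGGG
GGGGGGGG
GGGGGGGG
GGGGGGGG
GGGGGGGG
WWGGGGGG
BYYYGGGG
After op 4 paint(4,4,K):
GGGGGGGG
GGGGGGGG
GGGGGGGG
GGGGGGGG
GGGGKGGG
WWGGGGGG
BYYYGGGG
After op 5 fill(6,5,Y) [49 cells changed]:
YYYYYYYY
YYYYYYYY
YYYYYYYY
YYYYYYYY
YYYYKYYY
WWYYYYYY
BYYYYYYY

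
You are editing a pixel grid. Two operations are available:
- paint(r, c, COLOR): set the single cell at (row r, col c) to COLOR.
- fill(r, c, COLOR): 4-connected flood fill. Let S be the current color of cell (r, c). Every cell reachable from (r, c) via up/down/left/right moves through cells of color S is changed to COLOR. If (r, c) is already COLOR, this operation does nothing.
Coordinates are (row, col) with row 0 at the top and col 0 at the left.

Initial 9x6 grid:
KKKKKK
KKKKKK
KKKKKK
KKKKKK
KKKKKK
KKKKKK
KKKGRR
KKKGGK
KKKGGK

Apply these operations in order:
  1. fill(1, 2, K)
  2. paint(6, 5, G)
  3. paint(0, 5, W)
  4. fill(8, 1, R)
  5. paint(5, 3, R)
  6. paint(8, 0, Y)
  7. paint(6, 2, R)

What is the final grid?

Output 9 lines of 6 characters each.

After op 1 fill(1,2,K) [0 cells changed]:
KKKKKK
KKKKKK
KKKKKK
KKKKKK
KKKKKK
KKKKKK
KKKGRR
KKKGGK
KKKGGK
After op 2 paint(6,5,G):
KKKKKK
KKKKKK
KKKKKK
KKKKKK
KKKKKK
KKKKKK
KKKGRG
KKKGGK
KKKGGK
After op 3 paint(0,5,W):
KKKKKW
KKKKKK
KKKKKK
KKKKKK
KKKKKK
KKKKKK
KKKGRG
KKKGGK
KKKGGK
After op 4 fill(8,1,R) [44 cells changed]:
RRRRRW
RRRRRR
RRRRRR
RRRRRR
RRRRRR
RRRRRR
RRRGRG
RRRGGK
RRRGGK
After op 5 paint(5,3,R):
RRRRRW
RRRRRR
RRRRRR
RRRRRR
RRRRRR
RRRRRR
RRRGRG
RRRGGK
RRRGGK
After op 6 paint(8,0,Y):
RRRRRW
RRRRRR
RRRRRR
RRRRRR
RRRRRR
RRRRRR
RRRGRG
RRRGGK
YRRGGK
After op 7 paint(6,2,R):
RRRRRW
RRRRRR
RRRRRR
RRRRRR
RRRRRR
RRRRRR
RRRGRG
RRRGGK
YRRGGK

Answer: RRRRRW
RRRRRR
RRRRRR
RRRRRR
RRRRRR
RRRRRR
RRRGRG
RRRGGK
YRRGGK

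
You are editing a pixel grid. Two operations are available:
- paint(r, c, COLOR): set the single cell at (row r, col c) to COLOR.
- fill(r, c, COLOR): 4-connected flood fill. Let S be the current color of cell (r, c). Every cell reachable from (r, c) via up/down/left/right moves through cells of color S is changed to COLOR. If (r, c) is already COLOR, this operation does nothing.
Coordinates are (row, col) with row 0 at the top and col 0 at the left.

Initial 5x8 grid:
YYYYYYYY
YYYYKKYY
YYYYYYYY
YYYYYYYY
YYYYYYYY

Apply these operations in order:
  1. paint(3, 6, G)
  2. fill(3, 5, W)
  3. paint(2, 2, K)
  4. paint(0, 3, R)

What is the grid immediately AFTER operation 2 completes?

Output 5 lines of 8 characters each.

Answer: WWWWWWWW
WWWWKKWW
WWWWWWWW
WWWWWWGW
WWWWWWWW

Derivation:
After op 1 paint(3,6,G):
YYYYYYYY
YYYYKKYY
YYYYYYYY
YYYYYYGY
YYYYYYYY
After op 2 fill(3,5,W) [37 cells changed]:
WWWWWWWW
WWWWKKWW
WWWWWWWW
WWWWWWGW
WWWWWWWW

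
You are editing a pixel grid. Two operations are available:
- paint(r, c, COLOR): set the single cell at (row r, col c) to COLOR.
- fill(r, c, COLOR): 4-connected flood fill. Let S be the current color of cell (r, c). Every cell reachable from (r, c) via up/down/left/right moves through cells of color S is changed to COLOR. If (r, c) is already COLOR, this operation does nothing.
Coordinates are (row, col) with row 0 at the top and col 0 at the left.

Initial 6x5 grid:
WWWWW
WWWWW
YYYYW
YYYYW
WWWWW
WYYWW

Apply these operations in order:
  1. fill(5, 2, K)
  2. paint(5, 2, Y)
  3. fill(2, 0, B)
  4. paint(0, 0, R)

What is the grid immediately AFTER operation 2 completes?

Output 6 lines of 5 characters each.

Answer: WWWWW
WWWWW
YYYYW
YYYYW
WWWWW
WKYWW

Derivation:
After op 1 fill(5,2,K) [2 cells changed]:
WWWWW
WWWWW
YYYYW
YYYYW
WWWWW
WKKWW
After op 2 paint(5,2,Y):
WWWWW
WWWWW
YYYYW
YYYYW
WWWWW
WKYWW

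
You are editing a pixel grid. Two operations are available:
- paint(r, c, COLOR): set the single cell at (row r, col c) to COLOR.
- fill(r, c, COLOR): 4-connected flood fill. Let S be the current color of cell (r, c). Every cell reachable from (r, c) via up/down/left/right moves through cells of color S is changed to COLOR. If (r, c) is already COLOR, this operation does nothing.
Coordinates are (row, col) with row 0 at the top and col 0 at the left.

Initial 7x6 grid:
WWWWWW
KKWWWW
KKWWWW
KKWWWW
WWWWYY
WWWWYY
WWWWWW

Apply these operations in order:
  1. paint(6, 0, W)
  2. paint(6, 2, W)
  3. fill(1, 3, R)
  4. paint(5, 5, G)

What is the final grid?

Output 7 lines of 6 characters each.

After op 1 paint(6,0,W):
WWWWWW
KKWWWW
KKWWWW
KKWWWW
WWWWYY
WWWWYY
WWWWWW
After op 2 paint(6,2,W):
WWWWWW
KKWWWW
KKWWWW
KKWWWW
WWWWYY
WWWWYY
WWWWWW
After op 3 fill(1,3,R) [32 cells changed]:
RRRRRR
KKRRRR
KKRRRR
KKRRRR
RRRRYY
RRRRYY
RRRRRR
After op 4 paint(5,5,G):
RRRRRR
KKRRRR
KKRRRR
KKRRRR
RRRRYY
RRRRYG
RRRRRR

Answer: RRRRRR
KKRRRR
KKRRRR
KKRRRR
RRRRYY
RRRRYG
RRRRRR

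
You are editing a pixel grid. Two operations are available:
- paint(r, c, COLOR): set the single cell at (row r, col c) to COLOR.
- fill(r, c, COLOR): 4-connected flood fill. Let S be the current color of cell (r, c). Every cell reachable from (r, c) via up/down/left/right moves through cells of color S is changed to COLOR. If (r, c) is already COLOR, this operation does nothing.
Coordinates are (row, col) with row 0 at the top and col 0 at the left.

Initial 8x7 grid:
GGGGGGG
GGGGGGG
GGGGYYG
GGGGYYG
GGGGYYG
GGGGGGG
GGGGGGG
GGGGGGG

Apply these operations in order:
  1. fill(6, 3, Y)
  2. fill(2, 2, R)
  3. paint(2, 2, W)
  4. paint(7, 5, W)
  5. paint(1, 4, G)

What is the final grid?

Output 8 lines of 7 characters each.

Answer: RRRRRRR
RRRRGRR
RRWRRRR
RRRRRRR
RRRRRRR
RRRRRRR
RRRRRRR
RRRRRWR

Derivation:
After op 1 fill(6,3,Y) [50 cells changed]:
YYYYYYY
YYYYYYY
YYYYYYY
YYYYYYY
YYYYYYY
YYYYYYY
YYYYYYY
YYYYYYY
After op 2 fill(2,2,R) [56 cells changed]:
RRRRRRR
RRRRRRR
RRRRRRR
RRRRRRR
RRRRRRR
RRRRRRR
RRRRRRR
RRRRRRR
After op 3 paint(2,2,W):
RRRRRRR
RRRRRRR
RRWRRRR
RRRRRRR
RRRRRRR
RRRRRRR
RRRRRRR
RRRRRRR
After op 4 paint(7,5,W):
RRRRRRR
RRRRRRR
RRWRRRR
RRRRRRR
RRRRRRR
RRRRRRR
RRRRRRR
RRRRRWR
After op 5 paint(1,4,G):
RRRRRRR
RRRRGRR
RRWRRRR
RRRRRRR
RRRRRRR
RRRRRRR
RRRRRRR
RRRRRWR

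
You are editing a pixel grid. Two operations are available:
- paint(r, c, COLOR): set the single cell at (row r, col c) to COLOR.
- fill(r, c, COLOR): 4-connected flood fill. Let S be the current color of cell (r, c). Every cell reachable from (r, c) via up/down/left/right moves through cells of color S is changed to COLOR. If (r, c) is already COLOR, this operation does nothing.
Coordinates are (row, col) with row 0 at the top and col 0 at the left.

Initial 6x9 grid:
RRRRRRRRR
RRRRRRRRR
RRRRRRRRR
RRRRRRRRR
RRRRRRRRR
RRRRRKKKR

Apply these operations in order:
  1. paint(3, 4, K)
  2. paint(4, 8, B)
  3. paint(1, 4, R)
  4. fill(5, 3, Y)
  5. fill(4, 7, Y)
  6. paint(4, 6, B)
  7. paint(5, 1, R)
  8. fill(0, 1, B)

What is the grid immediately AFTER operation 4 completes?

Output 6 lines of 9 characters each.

Answer: YYYYYYYYY
YYYYYYYYY
YYYYYYYYY
YYYYKYYYY
YYYYYYYYB
YYYYYKKKR

Derivation:
After op 1 paint(3,4,K):
RRRRRRRRR
RRRRRRRRR
RRRRRRRRR
RRRRKRRRR
RRRRRRRRR
RRRRRKKKR
After op 2 paint(4,8,B):
RRRRRRRRR
RRRRRRRRR
RRRRRRRRR
RRRRKRRRR
RRRRRRRRB
RRRRRKKKR
After op 3 paint(1,4,R):
RRRRRRRRR
RRRRRRRRR
RRRRRRRRR
RRRRKRRRR
RRRRRRRRB
RRRRRKKKR
After op 4 fill(5,3,Y) [48 cells changed]:
YYYYYYYYY
YYYYYYYYY
YYYYYYYYY
YYYYKYYYY
YYYYYYYYB
YYYYYKKKR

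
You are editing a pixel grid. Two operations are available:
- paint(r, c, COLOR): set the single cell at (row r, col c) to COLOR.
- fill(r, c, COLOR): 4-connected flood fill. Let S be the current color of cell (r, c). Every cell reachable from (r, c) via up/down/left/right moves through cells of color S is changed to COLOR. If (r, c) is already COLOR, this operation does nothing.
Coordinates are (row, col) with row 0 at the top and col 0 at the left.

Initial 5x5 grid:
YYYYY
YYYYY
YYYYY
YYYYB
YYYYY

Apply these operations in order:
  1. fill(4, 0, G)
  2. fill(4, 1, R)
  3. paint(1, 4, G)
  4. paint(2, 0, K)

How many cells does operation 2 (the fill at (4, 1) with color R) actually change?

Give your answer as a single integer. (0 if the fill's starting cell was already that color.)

Answer: 24

Derivation:
After op 1 fill(4,0,G) [24 cells changed]:
GGGGG
GGGGG
GGGGG
GGGGB
GGGGG
After op 2 fill(4,1,R) [24 cells changed]:
RRRRR
RRRRR
RRRRR
RRRRB
RRRRR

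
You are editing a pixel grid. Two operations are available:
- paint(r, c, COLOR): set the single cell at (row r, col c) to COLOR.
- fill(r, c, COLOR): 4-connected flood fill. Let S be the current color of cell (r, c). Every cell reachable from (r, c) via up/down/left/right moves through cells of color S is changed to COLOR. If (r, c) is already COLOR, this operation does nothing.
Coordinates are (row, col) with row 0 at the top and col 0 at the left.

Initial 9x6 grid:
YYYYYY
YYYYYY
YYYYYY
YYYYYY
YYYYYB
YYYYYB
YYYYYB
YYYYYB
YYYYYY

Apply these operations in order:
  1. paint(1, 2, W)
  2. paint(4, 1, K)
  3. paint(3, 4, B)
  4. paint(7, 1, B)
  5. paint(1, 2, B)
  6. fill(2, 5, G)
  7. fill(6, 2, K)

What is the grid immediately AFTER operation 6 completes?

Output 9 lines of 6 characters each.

Answer: GGGGGG
GGBGGG
GGGGGG
GGGGBG
GKGGGB
GGGGGB
GGGGGB
GBGGGB
GGGGGG

Derivation:
After op 1 paint(1,2,W):
YYYYYY
YYWYYY
YYYYYY
YYYYYY
YYYYYB
YYYYYB
YYYYYB
YYYYYB
YYYYYY
After op 2 paint(4,1,K):
YYYYYY
YYWYYY
YYYYYY
YYYYYY
YKYYYB
YYYYYB
YYYYYB
YYYYYB
YYYYYY
After op 3 paint(3,4,B):
YYYYYY
YYWYYY
YYYYYY
YYYYBY
YKYYYB
YYYYYB
YYYYYB
YYYYYB
YYYYYY
After op 4 paint(7,1,B):
YYYYYY
YYWYYY
YYYYYY
YYYYBY
YKYYYB
YYYYYB
YYYYYB
YBYYYB
YYYYYY
After op 5 paint(1,2,B):
YYYYYY
YYBYYY
YYYYYY
YYYYBY
YKYYYB
YYYYYB
YYYYYB
YBYYYB
YYYYYY
After op 6 fill(2,5,G) [46 cells changed]:
GGGGGG
GGBGGG
GGGGGG
GGGGBG
GKGGGB
GGGGGB
GGGGGB
GBGGGB
GGGGGG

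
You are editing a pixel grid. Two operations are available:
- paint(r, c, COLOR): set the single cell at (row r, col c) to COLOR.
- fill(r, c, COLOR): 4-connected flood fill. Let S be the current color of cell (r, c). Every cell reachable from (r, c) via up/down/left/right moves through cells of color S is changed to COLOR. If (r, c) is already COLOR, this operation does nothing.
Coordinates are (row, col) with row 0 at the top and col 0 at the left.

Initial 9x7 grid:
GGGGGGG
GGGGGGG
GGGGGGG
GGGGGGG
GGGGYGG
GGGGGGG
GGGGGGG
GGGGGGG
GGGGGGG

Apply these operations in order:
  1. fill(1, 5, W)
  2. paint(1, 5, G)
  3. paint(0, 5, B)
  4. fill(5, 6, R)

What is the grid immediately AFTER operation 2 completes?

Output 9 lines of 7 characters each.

Answer: WWWWWWW
WWWWWGW
WWWWWWW
WWWWWWW
WWWWYWW
WWWWWWW
WWWWWWW
WWWWWWW
WWWWWWW

Derivation:
After op 1 fill(1,5,W) [62 cells changed]:
WWWWWWW
WWWWWWW
WWWWWWW
WWWWWWW
WWWWYWW
WWWWWWW
WWWWWWW
WWWWWWW
WWWWWWW
After op 2 paint(1,5,G):
WWWWWWW
WWWWWGW
WWWWWWW
WWWWWWW
WWWWYWW
WWWWWWW
WWWWWWW
WWWWWWW
WWWWWWW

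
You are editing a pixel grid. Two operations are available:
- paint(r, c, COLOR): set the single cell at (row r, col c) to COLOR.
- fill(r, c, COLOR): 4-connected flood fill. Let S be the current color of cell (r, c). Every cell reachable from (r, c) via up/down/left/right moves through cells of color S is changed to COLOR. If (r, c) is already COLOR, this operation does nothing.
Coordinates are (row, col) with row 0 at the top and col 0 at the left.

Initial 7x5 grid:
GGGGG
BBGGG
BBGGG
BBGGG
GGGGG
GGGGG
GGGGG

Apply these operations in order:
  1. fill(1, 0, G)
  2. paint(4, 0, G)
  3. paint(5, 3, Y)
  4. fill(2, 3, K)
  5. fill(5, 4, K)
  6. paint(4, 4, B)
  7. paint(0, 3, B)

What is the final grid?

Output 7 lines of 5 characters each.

After op 1 fill(1,0,G) [6 cells changed]:
GGGGG
GGGGG
GGGGG
GGGGG
GGGGG
GGGGG
GGGGG
After op 2 paint(4,0,G):
GGGGG
GGGGG
GGGGG
GGGGG
GGGGG
GGGGG
GGGGG
After op 3 paint(5,3,Y):
GGGGG
GGGGG
GGGGG
GGGGG
GGGGG
GGGYG
GGGGG
After op 4 fill(2,3,K) [34 cells changed]:
KKKKK
KKKKK
KKKKK
KKKKK
KKKKK
KKKYK
KKKKK
After op 5 fill(5,4,K) [0 cells changed]:
KKKKK
KKKKK
KKKKK
KKKKK
KKKKK
KKKYK
KKKKK
After op 6 paint(4,4,B):
KKKKK
KKKKK
KKKKK
KKKKK
KKKKB
KKKYK
KKKKK
After op 7 paint(0,3,B):
KKKBK
KKKKK
KKKKK
KKKKK
KKKKB
KKKYK
KKKKK

Answer: KKKBK
KKKKK
KKKKK
KKKKK
KKKKB
KKKYK
KKKKK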